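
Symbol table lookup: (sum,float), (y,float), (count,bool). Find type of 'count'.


Lookup 'count' → type bool


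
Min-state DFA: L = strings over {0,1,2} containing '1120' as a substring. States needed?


KMP-style automaton: 4 progress states + 1 absorbing accept = 5
Minimal DFA: 5 states


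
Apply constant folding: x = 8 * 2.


8 * 2 = 16 at compile time
Optimized: x = 16


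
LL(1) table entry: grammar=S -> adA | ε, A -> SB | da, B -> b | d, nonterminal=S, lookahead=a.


For [S, a]: 'a' ∈ FIRST(adA)
Entry: S -> adA


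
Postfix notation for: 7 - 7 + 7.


Left to right (same or higher precedence on left)
Postfix: 7 7 - 7 +


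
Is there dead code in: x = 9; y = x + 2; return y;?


x is read by y's definition; y is returned
No dead code


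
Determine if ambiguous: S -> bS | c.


right-linear, alternatives start with distinct terminals 'b' vs 'c': unique leftmost derivation
Unambiguous


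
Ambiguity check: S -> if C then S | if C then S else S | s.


dangling else: 'if C then if C then s else s' parses two ways
Ambiguous


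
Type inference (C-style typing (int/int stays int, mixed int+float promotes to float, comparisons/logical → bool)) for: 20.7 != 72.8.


Operand types: float != float
Rule: comparison yields bool
Result type: bool


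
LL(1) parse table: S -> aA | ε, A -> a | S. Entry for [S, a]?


For [S, a]: 'a' ∈ FIRST(aA)
Entry: S -> aA


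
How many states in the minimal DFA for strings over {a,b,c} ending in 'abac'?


Track the longest suffix of input matching a prefix of 'abac': 5 classes (prefixes of length 0..4)
Minimal DFA: 5 states


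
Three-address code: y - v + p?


Break into single-operator statements:
t1 = y - v
t2 = t1 + p


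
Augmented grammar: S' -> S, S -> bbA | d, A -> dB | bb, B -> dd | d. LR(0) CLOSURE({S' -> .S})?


Start: S' -> .S
For each item with dot before a nonterminal B, add B -> .γ for every B-production
Closure: [S' -> .S, S -> .bbA, S -> .d]


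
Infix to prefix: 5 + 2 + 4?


left-to-right (same/higher precedence on left): tree is (+ (+ 5 2) 4)
Prefix: + + 5 2 4


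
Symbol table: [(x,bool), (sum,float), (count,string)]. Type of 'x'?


Lookup 'x' → type bool


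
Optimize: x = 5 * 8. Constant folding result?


5 * 8 = 40 at compile time
Optimized: x = 40


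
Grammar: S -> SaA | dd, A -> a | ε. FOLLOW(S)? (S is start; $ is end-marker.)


$ ∈ FOLLOW(S). For each A -> αBβ: add FIRST(β)\{ε} to FOLLOW(B); if β nullable, add FOLLOW(A).
FOLLOW(S) = {$, a}


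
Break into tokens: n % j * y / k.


Scan left to right, longest-match per lexeme
Tokens: ID(n), OP(%), ID(j), OP(*), ID(y), OP(/), ID(k)


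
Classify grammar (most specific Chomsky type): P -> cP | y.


Right-linear: every RHS is a terminal or a terminal followed by one nonterminal
Classification: Type 3 (Regular)


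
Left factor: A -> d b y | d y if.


Common prefix: 'd'
Factored: A -> d A', A' -> b y | y if


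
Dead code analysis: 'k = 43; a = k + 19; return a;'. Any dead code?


k is read by a's definition; a is returned
No dead code


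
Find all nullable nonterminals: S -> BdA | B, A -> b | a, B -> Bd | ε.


A nonterminal is nullable iff some alternative derives ε (directly, or every symbol in it is nullable)
Nullable: {B, S}


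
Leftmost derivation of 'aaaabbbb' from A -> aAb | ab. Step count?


Derivation: A => aAb => aaAbb => aaaAbbb => aaaabbbb
Steps: 4


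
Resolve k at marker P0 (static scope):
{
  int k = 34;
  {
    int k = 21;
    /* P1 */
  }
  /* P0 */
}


k declared in the same block as P0
k = 34


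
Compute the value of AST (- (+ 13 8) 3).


Evaluate inner: (+ 13 8) = 21
Evaluate root: (- 21 3) = 18
Result: 18


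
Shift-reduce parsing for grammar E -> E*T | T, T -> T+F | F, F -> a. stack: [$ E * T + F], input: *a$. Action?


handle 'T+F' on top
Action: reduce (T -> T+F)


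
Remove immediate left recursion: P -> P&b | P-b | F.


Left-recursive alternatives: P&b, P-b; non-recursive: F
Introduce P': P -> FP', P' -> &bP' | -bP' | ε


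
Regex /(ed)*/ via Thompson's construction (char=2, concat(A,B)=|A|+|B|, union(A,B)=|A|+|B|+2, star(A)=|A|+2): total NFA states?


Syntax tree has 2 char leaf(s), 0 union(s), 1 star(s)
chars contribute 2×2 = 4; each union adds +2; each star adds +2
Total: 4 + 0 + 2 = 6 states


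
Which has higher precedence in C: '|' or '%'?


'%' is multiplicative (level 10); '|' is bitwise OR (level 3)
Higher level binds tighter
'%' has higher precedence than '|'


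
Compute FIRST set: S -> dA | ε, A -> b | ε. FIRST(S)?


Per alternative of S: FIRST(dA) = {d}; FIRST(ε) = {ε}
FIRST(S) = {d, ε}


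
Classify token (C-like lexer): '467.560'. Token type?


Pattern: digits with a decimal point
Type: FLOAT_LITERAL


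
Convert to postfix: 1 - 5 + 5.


Left to right (same or higher precedence on left)
Postfix: 1 5 - 5 +


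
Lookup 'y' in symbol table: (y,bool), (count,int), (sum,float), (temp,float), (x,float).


Lookup 'y' → type bool


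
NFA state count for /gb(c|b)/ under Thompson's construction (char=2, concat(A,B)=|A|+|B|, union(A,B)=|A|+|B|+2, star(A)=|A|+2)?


Syntax tree has 4 char leaf(s), 1 union(s), 0 star(s)
chars contribute 4×2 = 8; each union adds +2; each star adds +2
Total: 8 + 2 + 0 = 10 states


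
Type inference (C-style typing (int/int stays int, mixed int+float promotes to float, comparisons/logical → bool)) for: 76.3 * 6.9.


Operand types: float * float
Rule: mixed int/float promotes to float; int/int stays int
Result type: float


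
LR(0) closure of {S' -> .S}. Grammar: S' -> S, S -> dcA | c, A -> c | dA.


Start: S' -> .S
For each item with dot before a nonterminal B, add B -> .γ for every B-production
Closure: [S' -> .S, S -> .dcA, S -> .c]


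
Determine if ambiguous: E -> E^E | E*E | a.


'a^a*a' has two parse trees (no precedence encoded between ^ and *)
Ambiguous


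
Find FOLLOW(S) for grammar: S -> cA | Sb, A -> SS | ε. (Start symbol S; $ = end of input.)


$ ∈ FOLLOW(S). For each A -> αBβ: add FIRST(β)\{ε} to FOLLOW(B); if β nullable, add FOLLOW(A).
FOLLOW(S) = {$, b, c}


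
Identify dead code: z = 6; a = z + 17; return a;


z is read by a's definition; a is returned
No dead code


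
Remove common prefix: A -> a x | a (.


Common prefix: 'a'
Factored: A -> a A', A' -> x | (


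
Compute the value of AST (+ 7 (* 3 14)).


Evaluate inner: (* 3 14) = 42
Evaluate root: (+ 7 42) = 49
Result: 49


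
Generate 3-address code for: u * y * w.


Break into single-operator statements:
t1 = u * y
t2 = t1 * w


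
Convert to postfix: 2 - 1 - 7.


Left to right (same or higher precedence on left)
Postfix: 2 1 - 7 -


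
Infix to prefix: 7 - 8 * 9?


'*' binds tighter: tree is (- 7 (* 8 9))
Prefix: - 7 * 8 9


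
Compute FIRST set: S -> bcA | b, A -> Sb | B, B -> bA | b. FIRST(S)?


Per alternative of S: FIRST(bcA) = {b}; FIRST(b) = {b}
FIRST(S) = {b}


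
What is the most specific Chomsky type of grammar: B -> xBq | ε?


Single nonterminal LHS, but x^n q^n is not regular
Classification: Type 2 (Context-Free)


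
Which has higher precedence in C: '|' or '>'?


'>' is relational (level 7); '|' is bitwise OR (level 3)
Higher level binds tighter
'>' has higher precedence than '|'


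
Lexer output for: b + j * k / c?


Scan left to right, longest-match per lexeme
Tokens: ID(b), OP(+), ID(j), OP(*), ID(k), OP(/), ID(c)


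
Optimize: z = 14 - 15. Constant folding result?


14 - 15 = -1 at compile time
Optimized: z = -1


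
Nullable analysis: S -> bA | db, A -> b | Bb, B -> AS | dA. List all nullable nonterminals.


A nonterminal is nullable iff some alternative derives ε (directly, or every symbol in it is nullable)
Nullable: {}


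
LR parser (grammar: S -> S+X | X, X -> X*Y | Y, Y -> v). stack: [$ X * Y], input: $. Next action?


handle 'X*Y' on top
Action: reduce (X -> X*Y)


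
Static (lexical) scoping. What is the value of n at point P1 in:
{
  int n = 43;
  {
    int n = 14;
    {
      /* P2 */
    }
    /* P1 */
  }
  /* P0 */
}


n declared in the same block as P1
n = 14


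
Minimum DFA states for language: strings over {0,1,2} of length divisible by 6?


Track length mod 6: states 0..5, accept at 0
Minimal DFA: 6 states


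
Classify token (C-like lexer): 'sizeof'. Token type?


Pattern: reserved word
Type: KEYWORD


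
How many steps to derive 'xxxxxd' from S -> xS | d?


Derivation: S => xS => xxS => xxxS => xxxxS => xxxxxS => xxxxxd
Steps: 6


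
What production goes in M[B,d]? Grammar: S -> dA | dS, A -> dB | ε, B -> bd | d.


For [B, d]: 'd' ∈ FIRST(d)
Entry: B -> d


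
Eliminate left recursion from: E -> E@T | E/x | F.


Left-recursive alternatives: E@T, E/x; non-recursive: F
Introduce E': E -> FE', E' -> @TE' | /xE' | ε


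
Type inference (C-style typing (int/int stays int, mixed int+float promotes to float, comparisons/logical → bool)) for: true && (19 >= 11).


Operand types: bool && bool
Rule: logical operators take bool operands and yield bool
Result type: bool


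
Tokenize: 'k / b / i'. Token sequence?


Scan left to right, longest-match per lexeme
Tokens: ID(k), OP(/), ID(b), OP(/), ID(i)


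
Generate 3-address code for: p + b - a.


Break into single-operator statements:
t1 = p + b
t2 = t1 - a


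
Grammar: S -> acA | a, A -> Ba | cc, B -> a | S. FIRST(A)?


Per alternative of A: FIRST(Ba) = {a}; FIRST(cc) = {c}
FIRST(A) = {a, c}


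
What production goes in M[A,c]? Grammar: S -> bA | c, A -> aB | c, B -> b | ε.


For [A, c]: 'c' ∈ FIRST(c)
Entry: A -> c


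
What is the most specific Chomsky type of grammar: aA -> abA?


LHS has context (more than one symbol) and |LHS| ≤ |RHS|
Classification: Type 1 (Context-Sensitive)


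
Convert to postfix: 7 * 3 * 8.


Left to right (same or higher precedence on left)
Postfix: 7 3 * 8 *


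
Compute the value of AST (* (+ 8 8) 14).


Evaluate inner: (+ 8 8) = 16
Evaluate root: (* 16 14) = 224
Result: 224


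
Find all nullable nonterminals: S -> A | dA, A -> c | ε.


A nonterminal is nullable iff some alternative derives ε (directly, or every symbol in it is nullable)
Nullable: {A, S}


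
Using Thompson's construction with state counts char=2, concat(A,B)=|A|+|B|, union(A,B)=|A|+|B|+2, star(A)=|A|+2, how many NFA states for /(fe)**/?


Syntax tree has 2 char leaf(s), 0 union(s), 2 star(s)
chars contribute 2×2 = 4; each union adds +2; each star adds +2
Total: 4 + 0 + 4 = 8 states


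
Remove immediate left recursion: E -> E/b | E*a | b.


Left-recursive alternatives: E/b, E*a; non-recursive: b
Introduce E': E -> bE', E' -> /bE' | *aE' | ε


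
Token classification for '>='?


Pattern: operator symbol
Type: OPERATOR


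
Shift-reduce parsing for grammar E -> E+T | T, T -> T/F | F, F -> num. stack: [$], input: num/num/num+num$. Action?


no handle on stack; shift 'num'
Action: shift


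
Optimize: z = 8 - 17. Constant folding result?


8 - 17 = -9 at compile time
Optimized: z = -9


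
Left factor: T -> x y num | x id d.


Common prefix: 'x'
Factored: T -> x T', T' -> y num | id d


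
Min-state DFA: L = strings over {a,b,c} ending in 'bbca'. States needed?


Track the longest suffix of input matching a prefix of 'bbca': 5 classes (prefixes of length 0..4)
Minimal DFA: 5 states


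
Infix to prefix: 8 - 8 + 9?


left-to-right (same/higher precedence on left): tree is (+ (- 8 8) 9)
Prefix: + - 8 8 9


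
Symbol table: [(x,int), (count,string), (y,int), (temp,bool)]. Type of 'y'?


Lookup 'y' → type int


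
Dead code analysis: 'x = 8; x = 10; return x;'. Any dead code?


first assignment to x is overwritten before any read
Dead: 'x = 8'


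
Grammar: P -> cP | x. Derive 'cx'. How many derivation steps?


Derivation: P => cP => cx
Steps: 2


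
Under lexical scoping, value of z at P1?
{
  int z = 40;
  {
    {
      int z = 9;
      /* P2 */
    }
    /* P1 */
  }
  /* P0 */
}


P1's block does not declare z; resolves to the enclosing declaration at depth 0
z = 40


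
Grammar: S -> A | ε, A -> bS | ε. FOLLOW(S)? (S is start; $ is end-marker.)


$ ∈ FOLLOW(S). For each A -> αBβ: add FIRST(β)\{ε} to FOLLOW(B); if β nullable, add FOLLOW(A).
FOLLOW(S) = {$}


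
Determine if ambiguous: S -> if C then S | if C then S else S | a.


dangling else: 'if C then if C then a else a' parses two ways
Ambiguous


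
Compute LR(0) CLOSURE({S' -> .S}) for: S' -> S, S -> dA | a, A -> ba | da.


Start: S' -> .S
For each item with dot before a nonterminal B, add B -> .γ for every B-production
Closure: [S' -> .S, S -> .dA, S -> .a]


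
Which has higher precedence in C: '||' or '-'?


'-' is additive (level 9); '||' is logical OR (level 1)
Higher level binds tighter
'-' has higher precedence than '||'


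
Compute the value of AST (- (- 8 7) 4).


Evaluate inner: (- 8 7) = 1
Evaluate root: (- 1 4) = -3
Result: -3


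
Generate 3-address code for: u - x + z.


Break into single-operator statements:
t1 = u - x
t2 = t1 + z


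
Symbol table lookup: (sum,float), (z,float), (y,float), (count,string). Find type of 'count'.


Lookup 'count' → type string


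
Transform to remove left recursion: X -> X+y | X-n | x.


Left-recursive alternatives: X+y, X-n; non-recursive: x
Introduce X': X -> xX', X' -> +yX' | -nX' | ε


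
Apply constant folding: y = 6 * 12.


6 * 12 = 72 at compile time
Optimized: y = 72


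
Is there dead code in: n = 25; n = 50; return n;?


first assignment to n is overwritten before any read
Dead: 'n = 25'


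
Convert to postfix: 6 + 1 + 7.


Left to right (same or higher precedence on left)
Postfix: 6 1 + 7 +


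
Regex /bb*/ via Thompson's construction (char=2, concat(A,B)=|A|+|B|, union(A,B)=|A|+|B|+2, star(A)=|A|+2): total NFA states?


Syntax tree has 2 char leaf(s), 0 union(s), 1 star(s)
chars contribute 2×2 = 4; each union adds +2; each star adds +2
Total: 4 + 0 + 2 = 6 states


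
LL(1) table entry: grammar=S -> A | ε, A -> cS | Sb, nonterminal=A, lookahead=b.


For [A, b]: 'b' ∈ FIRST(Sb)
Entry: A -> Sb


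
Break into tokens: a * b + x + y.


Scan left to right, longest-match per lexeme
Tokens: ID(a), OP(*), ID(b), OP(+), ID(x), OP(+), ID(y)


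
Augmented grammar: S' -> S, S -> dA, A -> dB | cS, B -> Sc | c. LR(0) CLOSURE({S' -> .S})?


Start: S' -> .S
For each item with dot before a nonterminal B, add B -> .γ for every B-production
Closure: [S' -> .S, S -> .dA]


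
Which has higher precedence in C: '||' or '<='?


'<=' is relational (level 7); '||' is logical OR (level 1)
Higher level binds tighter
'<=' has higher precedence than '||'


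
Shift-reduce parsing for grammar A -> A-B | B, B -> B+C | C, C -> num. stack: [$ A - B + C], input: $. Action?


handle 'B+C' on top
Action: reduce (B -> B+C)


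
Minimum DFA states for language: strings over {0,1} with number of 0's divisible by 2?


Track (count of 0) mod 2: states 0..1, accept at 0
Minimal DFA: 2 states


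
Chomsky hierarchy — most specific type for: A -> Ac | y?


Left-linear: every RHS is a terminal or one nonterminal followed by a terminal
Classification: Type 3 (Regular)


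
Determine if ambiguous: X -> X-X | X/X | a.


'a-a/a' has two parse trees (no precedence encoded between - and /)
Ambiguous


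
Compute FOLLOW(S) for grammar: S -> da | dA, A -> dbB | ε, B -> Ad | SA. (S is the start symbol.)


$ ∈ FOLLOW(S). For each A -> αBβ: add FIRST(β)\{ε} to FOLLOW(B); if β nullable, add FOLLOW(A).
FOLLOW(S) = {$, d}


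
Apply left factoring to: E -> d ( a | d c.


Common prefix: 'd'
Factored: E -> d E', E' -> ( a | c


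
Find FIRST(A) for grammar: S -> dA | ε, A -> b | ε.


Per alternative of A: FIRST(b) = {b}; FIRST(ε) = {ε}
FIRST(A) = {b, ε}


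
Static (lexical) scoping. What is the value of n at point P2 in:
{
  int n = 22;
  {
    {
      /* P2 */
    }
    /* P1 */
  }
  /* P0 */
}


P2's block does not declare n; resolves to the enclosing declaration at depth 0
n = 22


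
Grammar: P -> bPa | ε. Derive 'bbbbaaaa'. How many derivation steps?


Derivation: P => bPa => bbPaa => bbbPaaa => bbbbPaaaa => bbbbaaaa
Steps: 5


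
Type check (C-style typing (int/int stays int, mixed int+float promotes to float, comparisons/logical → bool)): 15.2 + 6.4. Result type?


Operand types: float + float
Rule: mixed int/float promotes to float; int/int stays int
Result type: float


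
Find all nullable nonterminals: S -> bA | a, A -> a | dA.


A nonterminal is nullable iff some alternative derives ε (directly, or every symbol in it is nullable)
Nullable: {}


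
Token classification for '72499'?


Pattern: digits only
Type: INTEGER_LITERAL


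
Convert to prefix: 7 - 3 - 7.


left-to-right (same/higher precedence on left): tree is (- (- 7 3) 7)
Prefix: - - 7 3 7


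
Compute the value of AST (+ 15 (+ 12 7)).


Evaluate inner: (+ 12 7) = 19
Evaluate root: (+ 15 19) = 34
Result: 34


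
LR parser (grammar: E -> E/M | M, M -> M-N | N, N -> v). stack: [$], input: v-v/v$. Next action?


no handle on stack; shift 'v'
Action: shift


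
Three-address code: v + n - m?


Break into single-operator statements:
t1 = v + n
t2 = t1 - m


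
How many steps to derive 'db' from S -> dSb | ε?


Derivation: S => dSb => db
Steps: 2


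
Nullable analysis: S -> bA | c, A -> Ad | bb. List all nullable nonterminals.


A nonterminal is nullable iff some alternative derives ε (directly, or every symbol in it is nullable)
Nullable: {}


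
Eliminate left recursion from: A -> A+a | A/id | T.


Left-recursive alternatives: A+a, A/id; non-recursive: T
Introduce A': A -> TA', A' -> +aA' | /idA' | ε


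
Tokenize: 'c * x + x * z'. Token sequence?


Scan left to right, longest-match per lexeme
Tokens: ID(c), OP(*), ID(x), OP(+), ID(x), OP(*), ID(z)


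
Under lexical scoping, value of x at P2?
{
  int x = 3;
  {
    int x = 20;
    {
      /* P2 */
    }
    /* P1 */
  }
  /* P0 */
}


P2's block does not declare x; resolves to the enclosing declaration at depth 1
x = 20


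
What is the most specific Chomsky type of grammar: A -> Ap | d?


Left-linear: every RHS is a terminal or one nonterminal followed by a terminal
Classification: Type 3 (Regular)


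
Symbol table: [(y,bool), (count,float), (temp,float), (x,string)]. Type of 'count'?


Lookup 'count' → type float


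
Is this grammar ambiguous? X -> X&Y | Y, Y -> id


precedence layered via separate nonterminal Y: deterministic
Unambiguous


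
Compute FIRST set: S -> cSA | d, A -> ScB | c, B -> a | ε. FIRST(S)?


Per alternative of S: FIRST(cSA) = {c}; FIRST(d) = {d}
FIRST(S) = {c, d}


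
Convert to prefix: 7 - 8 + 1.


left-to-right (same/higher precedence on left): tree is (+ (- 7 8) 1)
Prefix: + - 7 8 1


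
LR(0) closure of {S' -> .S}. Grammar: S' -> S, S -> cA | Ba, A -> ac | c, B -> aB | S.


Start: S' -> .S
For each item with dot before a nonterminal B, add B -> .γ for every B-production
Closure: [S' -> .S, S -> .cA, S -> .Ba, B -> .aB, B -> .S]


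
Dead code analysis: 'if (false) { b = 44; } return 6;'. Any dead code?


condition is constant false, so the whole block is unreachable
Dead: 'if (false) { b = 44; }'


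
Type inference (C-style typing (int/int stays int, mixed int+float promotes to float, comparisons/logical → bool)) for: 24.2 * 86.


Operand types: float * int
Rule: mixed int/float promotes to float; int/int stays int
Result type: float


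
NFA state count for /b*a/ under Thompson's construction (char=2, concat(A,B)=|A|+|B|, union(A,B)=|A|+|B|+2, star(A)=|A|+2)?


Syntax tree has 2 char leaf(s), 0 union(s), 1 star(s)
chars contribute 2×2 = 4; each union adds +2; each star adds +2
Total: 4 + 0 + 2 = 6 states


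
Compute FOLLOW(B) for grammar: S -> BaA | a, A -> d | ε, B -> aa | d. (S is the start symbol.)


$ ∈ FOLLOW(S). For each A -> αBβ: add FIRST(β)\{ε} to FOLLOW(B); if β nullable, add FOLLOW(A).
FOLLOW(B) = {a}


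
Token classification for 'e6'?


Pattern: letter/underscore followed by alphanumerics, not a keyword
Type: IDENTIFIER


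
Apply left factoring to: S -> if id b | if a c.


Common prefix: 'if'
Factored: S -> if S', S' -> id b | a c


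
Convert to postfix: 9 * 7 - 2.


Left to right (same or higher precedence on left)
Postfix: 9 7 * 2 -


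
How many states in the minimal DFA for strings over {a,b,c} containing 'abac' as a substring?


KMP-style automaton: 4 progress states + 1 absorbing accept = 5
Minimal DFA: 5 states


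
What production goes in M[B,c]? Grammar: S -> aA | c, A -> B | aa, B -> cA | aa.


For [B, c]: 'c' ∈ FIRST(cA)
Entry: B -> cA


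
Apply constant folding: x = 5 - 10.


5 - 10 = -5 at compile time
Optimized: x = -5


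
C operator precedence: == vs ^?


'==' is equality (level 6); '^' is bitwise XOR (level 4)
Higher level binds tighter
'==' has higher precedence than '^'


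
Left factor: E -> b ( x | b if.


Common prefix: 'b'
Factored: E -> b E', E' -> ( x | if


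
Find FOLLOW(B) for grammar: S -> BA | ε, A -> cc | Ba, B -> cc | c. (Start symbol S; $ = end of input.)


$ ∈ FOLLOW(S). For each A -> αBβ: add FIRST(β)\{ε} to FOLLOW(B); if β nullable, add FOLLOW(A).
FOLLOW(B) = {a, c}


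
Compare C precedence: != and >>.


'>>' is shift (level 8); '!=' is equality (level 6)
Higher level binds tighter
'>>' has higher precedence than '!='


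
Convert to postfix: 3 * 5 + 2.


Left to right (same or higher precedence on left)
Postfix: 3 5 * 2 +


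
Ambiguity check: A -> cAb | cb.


balanced c^n…b^n: each string has a unique parse
Unambiguous


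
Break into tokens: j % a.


Scan left to right, longest-match per lexeme
Tokens: ID(j), OP(%), ID(a)


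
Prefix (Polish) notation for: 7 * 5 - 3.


left-to-right (same/higher precedence on left): tree is (- (* 7 5) 3)
Prefix: - * 7 5 3


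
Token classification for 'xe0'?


Pattern: letter/underscore followed by alphanumerics, not a keyword
Type: IDENTIFIER


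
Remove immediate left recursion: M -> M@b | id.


Left-recursive alternatives: M@b; non-recursive: id
Introduce M': M -> idM', M' -> @bM' | ε


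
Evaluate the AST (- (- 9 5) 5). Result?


Evaluate inner: (- 9 5) = 4
Evaluate root: (- 4 5) = -1
Result: -1


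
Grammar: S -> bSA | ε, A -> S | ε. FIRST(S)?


Per alternative of S: FIRST(bSA) = {b}; FIRST(ε) = {ε}
FIRST(S) = {b, ε}


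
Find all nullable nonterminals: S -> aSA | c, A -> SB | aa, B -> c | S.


A nonterminal is nullable iff some alternative derives ε (directly, or every symbol in it is nullable)
Nullable: {}


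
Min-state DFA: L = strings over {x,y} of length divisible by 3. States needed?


Track length mod 3: states 0..2, accept at 0
Minimal DFA: 3 states


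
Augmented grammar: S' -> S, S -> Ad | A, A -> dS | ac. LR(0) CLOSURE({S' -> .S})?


Start: S' -> .S
For each item with dot before a nonterminal B, add B -> .γ for every B-production
Closure: [S' -> .S, S -> .Ad, S -> .A, A -> .dS, A -> .ac]


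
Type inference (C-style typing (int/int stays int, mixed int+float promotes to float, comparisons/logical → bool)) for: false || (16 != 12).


Operand types: bool || bool
Rule: logical operators take bool operands and yield bool
Result type: bool


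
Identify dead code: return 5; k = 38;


statement follows a return and is unreachable
Dead: 'k = 38'


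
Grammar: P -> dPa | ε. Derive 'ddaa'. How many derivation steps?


Derivation: P => dPa => ddPaa => ddaa
Steps: 3


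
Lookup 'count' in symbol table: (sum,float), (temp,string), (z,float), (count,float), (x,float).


Lookup 'count' → type float


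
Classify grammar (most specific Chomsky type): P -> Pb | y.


Left-linear: every RHS is a terminal or one nonterminal followed by a terminal
Classification: Type 3 (Regular)


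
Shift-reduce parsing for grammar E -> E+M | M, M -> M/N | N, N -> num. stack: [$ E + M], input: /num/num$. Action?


'/' can extend M; shift to build M -> M/N
Action: shift


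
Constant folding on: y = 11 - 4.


11 - 4 = 7 at compile time
Optimized: y = 7


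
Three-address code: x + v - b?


Break into single-operator statements:
t1 = x + v
t2 = t1 - b


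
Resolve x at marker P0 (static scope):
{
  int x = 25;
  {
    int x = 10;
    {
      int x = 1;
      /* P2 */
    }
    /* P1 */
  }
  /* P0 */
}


x declared in the same block as P0
x = 25


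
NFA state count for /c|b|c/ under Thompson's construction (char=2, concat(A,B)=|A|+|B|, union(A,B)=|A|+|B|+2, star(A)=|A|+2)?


Syntax tree has 3 char leaf(s), 2 union(s), 0 star(s)
chars contribute 3×2 = 6; each union adds +2; each star adds +2
Total: 6 + 4 + 0 = 10 states


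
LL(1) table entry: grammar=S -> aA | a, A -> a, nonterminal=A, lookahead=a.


For [A, a]: 'a' ∈ FIRST(a)
Entry: A -> a


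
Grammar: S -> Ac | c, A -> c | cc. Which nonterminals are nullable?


A nonterminal is nullable iff some alternative derives ε (directly, or every symbol in it is nullable)
Nullable: {}


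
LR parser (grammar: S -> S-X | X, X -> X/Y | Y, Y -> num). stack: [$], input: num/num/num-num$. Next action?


no handle on stack; shift 'num'
Action: shift


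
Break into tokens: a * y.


Scan left to right, longest-match per lexeme
Tokens: ID(a), OP(*), ID(y)


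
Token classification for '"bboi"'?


Pattern: double-quoted sequence
Type: STRING_LITERAL


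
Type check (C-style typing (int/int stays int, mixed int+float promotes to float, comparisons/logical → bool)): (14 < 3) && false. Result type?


Operand types: bool && bool
Rule: logical operators take bool operands and yield bool
Result type: bool


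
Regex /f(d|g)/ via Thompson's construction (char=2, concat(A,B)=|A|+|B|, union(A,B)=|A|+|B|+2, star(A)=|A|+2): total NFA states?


Syntax tree has 3 char leaf(s), 1 union(s), 0 star(s)
chars contribute 3×2 = 6; each union adds +2; each star adds +2
Total: 6 + 2 + 0 = 8 states


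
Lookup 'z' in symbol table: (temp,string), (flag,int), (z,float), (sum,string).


Lookup 'z' → type float


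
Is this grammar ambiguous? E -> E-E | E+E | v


'v-v+v' has two parse trees (no precedence encoded between - and +)
Ambiguous


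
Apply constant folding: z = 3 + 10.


3 + 10 = 13 at compile time
Optimized: z = 13


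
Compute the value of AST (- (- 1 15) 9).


Evaluate inner: (- 1 15) = -14
Evaluate root: (- -14 9) = -23
Result: -23


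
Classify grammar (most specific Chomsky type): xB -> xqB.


LHS has context (more than one symbol) and |LHS| ≤ |RHS|
Classification: Type 1 (Context-Sensitive)


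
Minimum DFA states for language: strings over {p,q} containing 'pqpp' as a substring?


KMP-style automaton: 4 progress states + 1 absorbing accept = 5
Minimal DFA: 5 states


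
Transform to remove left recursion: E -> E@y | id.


Left-recursive alternatives: E@y; non-recursive: id
Introduce E': E -> idE', E' -> @yE' | ε


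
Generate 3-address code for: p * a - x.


Break into single-operator statements:
t1 = p * a
t2 = t1 - x


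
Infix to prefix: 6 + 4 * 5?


'*' binds tighter: tree is (+ 6 (* 4 5))
Prefix: + 6 * 4 5


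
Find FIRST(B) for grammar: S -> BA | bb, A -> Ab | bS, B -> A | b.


Per alternative of B: FIRST(A) = {b}; FIRST(b) = {b}
FIRST(B) = {b}


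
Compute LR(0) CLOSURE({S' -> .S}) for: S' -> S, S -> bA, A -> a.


Start: S' -> .S
For each item with dot before a nonterminal B, add B -> .γ for every B-production
Closure: [S' -> .S, S -> .bA]


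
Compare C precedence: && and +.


'+' is additive (level 9); '&&' is logical AND (level 2)
Higher level binds tighter
'+' has higher precedence than '&&'


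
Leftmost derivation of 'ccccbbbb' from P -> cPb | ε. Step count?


Derivation: P => cPb => ccPbb => cccPbbb => ccccPbbbb => ccccbbbb
Steps: 5


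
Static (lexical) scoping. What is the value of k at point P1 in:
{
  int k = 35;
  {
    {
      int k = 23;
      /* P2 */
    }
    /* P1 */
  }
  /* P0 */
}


P1's block does not declare k; resolves to the enclosing declaration at depth 0
k = 35


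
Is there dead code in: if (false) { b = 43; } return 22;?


condition is constant false, so the whole block is unreachable
Dead: 'if (false) { b = 43; }'


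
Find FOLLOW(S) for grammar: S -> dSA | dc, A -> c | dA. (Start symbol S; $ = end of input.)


$ ∈ FOLLOW(S). For each A -> αBβ: add FIRST(β)\{ε} to FOLLOW(B); if β nullable, add FOLLOW(A).
FOLLOW(S) = {$, c, d}


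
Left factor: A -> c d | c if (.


Common prefix: 'c'
Factored: A -> c A', A' -> d | if (


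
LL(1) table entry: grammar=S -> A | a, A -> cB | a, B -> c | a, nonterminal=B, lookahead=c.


For [B, c]: 'c' ∈ FIRST(c)
Entry: B -> c


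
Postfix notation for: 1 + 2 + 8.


Left to right (same or higher precedence on left)
Postfix: 1 2 + 8 +


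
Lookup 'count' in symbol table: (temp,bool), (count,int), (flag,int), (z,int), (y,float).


Lookup 'count' → type int


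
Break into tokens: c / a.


Scan left to right, longest-match per lexeme
Tokens: ID(c), OP(/), ID(a)


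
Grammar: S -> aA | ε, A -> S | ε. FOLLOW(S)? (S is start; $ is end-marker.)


$ ∈ FOLLOW(S). For each A -> αBβ: add FIRST(β)\{ε} to FOLLOW(B); if β nullable, add FOLLOW(A).
FOLLOW(S) = {$}


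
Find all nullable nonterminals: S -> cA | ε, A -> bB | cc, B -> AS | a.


A nonterminal is nullable iff some alternative derives ε (directly, or every symbol in it is nullable)
Nullable: {S}


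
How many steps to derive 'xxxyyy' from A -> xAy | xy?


Derivation: A => xAy => xxAyy => xxxyyy
Steps: 3


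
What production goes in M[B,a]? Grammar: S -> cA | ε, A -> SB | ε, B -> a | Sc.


For [B, a]: 'a' ∈ FIRST(a)
Entry: B -> a


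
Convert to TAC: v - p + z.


Break into single-operator statements:
t1 = v - p
t2 = t1 + z


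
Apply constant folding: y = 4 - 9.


4 - 9 = -5 at compile time
Optimized: y = -5


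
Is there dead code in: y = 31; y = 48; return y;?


first assignment to y is overwritten before any read
Dead: 'y = 31'


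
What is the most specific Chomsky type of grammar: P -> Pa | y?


Left-linear: every RHS is a terminal or one nonterminal followed by a terminal
Classification: Type 3 (Regular)


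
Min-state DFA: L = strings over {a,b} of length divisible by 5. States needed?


Track length mod 5: states 0..4, accept at 0
Minimal DFA: 5 states


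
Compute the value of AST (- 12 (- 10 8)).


Evaluate inner: (- 10 8) = 2
Evaluate root: (- 12 2) = 10
Result: 10


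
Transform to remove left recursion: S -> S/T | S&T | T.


Left-recursive alternatives: S/T, S&T; non-recursive: T
Introduce S': S -> TS', S' -> /TS' | &TS' | ε


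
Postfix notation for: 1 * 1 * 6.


Left to right (same or higher precedence on left)
Postfix: 1 1 * 6 *


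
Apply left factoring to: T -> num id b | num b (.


Common prefix: 'num'
Factored: T -> num T', T' -> id b | b (


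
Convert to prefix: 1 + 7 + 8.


left-to-right (same/higher precedence on left): tree is (+ (+ 1 7) 8)
Prefix: + + 1 7 8


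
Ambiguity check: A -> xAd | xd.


balanced x^n…d^n: each string has a unique parse
Unambiguous


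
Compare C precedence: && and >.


'>' is relational (level 7); '&&' is logical AND (level 2)
Higher level binds tighter
'>' has higher precedence than '&&'


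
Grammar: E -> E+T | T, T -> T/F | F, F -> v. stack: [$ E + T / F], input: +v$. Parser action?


handle 'T/F' on top
Action: reduce (T -> T/F)


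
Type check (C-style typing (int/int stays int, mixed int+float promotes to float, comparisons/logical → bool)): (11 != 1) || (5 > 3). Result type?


Operand types: bool || bool
Rule: logical operators take bool operands and yield bool
Result type: bool


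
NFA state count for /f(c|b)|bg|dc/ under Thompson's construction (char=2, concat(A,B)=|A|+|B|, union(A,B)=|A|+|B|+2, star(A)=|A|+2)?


Syntax tree has 7 char leaf(s), 3 union(s), 0 star(s)
chars contribute 7×2 = 14; each union adds +2; each star adds +2
Total: 14 + 6 + 0 = 20 states


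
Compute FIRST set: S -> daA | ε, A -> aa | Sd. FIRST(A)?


Per alternative of A: FIRST(aa) = {a}; FIRST(Sd) = {d}
FIRST(A) = {a, d}


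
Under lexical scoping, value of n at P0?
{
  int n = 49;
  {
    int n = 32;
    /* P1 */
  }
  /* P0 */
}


n declared in the same block as P0
n = 49


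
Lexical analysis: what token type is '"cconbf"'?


Pattern: double-quoted sequence
Type: STRING_LITERAL


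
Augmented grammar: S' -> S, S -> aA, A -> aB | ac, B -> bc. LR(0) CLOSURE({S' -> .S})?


Start: S' -> .S
For each item with dot before a nonterminal B, add B -> .γ for every B-production
Closure: [S' -> .S, S -> .aA]


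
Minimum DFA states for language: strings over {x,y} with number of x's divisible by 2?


Track (count of x) mod 2: states 0..1, accept at 0
Minimal DFA: 2 states


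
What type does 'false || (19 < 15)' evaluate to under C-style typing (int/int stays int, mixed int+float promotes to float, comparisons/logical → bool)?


Operand types: bool || bool
Rule: logical operators take bool operands and yield bool
Result type: bool


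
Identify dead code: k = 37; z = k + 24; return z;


k is read by z's definition; z is returned
No dead code


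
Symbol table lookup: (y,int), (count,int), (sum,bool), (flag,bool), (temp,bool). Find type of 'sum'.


Lookup 'sum' → type bool


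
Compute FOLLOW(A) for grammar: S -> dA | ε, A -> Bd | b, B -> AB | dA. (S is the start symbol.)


$ ∈ FOLLOW(S). For each A -> αBβ: add FIRST(β)\{ε} to FOLLOW(B); if β nullable, add FOLLOW(A).
FOLLOW(A) = {$, b, d}


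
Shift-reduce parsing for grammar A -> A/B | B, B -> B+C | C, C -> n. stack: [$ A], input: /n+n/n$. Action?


shift '/' to continue A -> A/B
Action: shift


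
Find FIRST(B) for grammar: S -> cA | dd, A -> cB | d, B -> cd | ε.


Per alternative of B: FIRST(cd) = {c}; FIRST(ε) = {ε}
FIRST(B) = {c, ε}


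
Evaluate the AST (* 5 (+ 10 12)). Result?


Evaluate inner: (+ 10 12) = 22
Evaluate root: (* 5 22) = 110
Result: 110


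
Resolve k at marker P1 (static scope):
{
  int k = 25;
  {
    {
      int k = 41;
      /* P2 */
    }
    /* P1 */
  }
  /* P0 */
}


P1's block does not declare k; resolves to the enclosing declaration at depth 0
k = 25


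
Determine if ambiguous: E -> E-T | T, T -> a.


precedence layered via separate nonterminal T: deterministic
Unambiguous


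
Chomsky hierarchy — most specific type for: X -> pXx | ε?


Single nonterminal LHS, but p^n x^n is not regular
Classification: Type 2 (Context-Free)


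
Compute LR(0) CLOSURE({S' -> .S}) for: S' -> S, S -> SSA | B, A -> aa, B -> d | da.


Start: S' -> .S
For each item with dot before a nonterminal B, add B -> .γ for every B-production
Closure: [S' -> .S, S -> .SSA, S -> .B, B -> .d, B -> .da]


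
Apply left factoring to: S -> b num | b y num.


Common prefix: 'b'
Factored: S -> b S', S' -> num | y num


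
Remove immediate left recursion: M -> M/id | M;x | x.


Left-recursive alternatives: M/id, M;x; non-recursive: x
Introduce M': M -> xM', M' -> /idM' | ;xM' | ε


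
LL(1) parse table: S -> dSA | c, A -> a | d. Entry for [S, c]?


For [S, c]: 'c' ∈ FIRST(c)
Entry: S -> c


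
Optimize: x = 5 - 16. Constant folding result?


5 - 16 = -11 at compile time
Optimized: x = -11


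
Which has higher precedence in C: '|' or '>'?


'>' is relational (level 7); '|' is bitwise OR (level 3)
Higher level binds tighter
'>' has higher precedence than '|'


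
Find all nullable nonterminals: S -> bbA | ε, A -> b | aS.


A nonterminal is nullable iff some alternative derives ε (directly, or every symbol in it is nullable)
Nullable: {S}


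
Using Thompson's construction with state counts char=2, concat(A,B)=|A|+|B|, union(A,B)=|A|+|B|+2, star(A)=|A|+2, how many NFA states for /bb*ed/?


Syntax tree has 4 char leaf(s), 0 union(s), 1 star(s)
chars contribute 4×2 = 8; each union adds +2; each star adds +2
Total: 8 + 0 + 2 = 10 states


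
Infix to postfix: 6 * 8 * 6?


Left to right (same or higher precedence on left)
Postfix: 6 8 * 6 *


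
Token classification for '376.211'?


Pattern: digits with a decimal point
Type: FLOAT_LITERAL


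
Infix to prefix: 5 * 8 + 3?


left-to-right (same/higher precedence on left): tree is (+ (* 5 8) 3)
Prefix: + * 5 8 3


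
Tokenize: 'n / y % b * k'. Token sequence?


Scan left to right, longest-match per lexeme
Tokens: ID(n), OP(/), ID(y), OP(%), ID(b), OP(*), ID(k)


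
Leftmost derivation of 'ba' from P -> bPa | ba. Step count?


Derivation: P => ba
Steps: 1


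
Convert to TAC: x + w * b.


Break into single-operator statements:
t1 = w * b
t2 = x + t1


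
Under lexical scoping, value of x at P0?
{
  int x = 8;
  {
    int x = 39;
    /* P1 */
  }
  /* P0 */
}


x declared in the same block as P0
x = 8


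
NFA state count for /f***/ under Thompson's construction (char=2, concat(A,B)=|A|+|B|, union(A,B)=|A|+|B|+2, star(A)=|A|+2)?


Syntax tree has 1 char leaf(s), 0 union(s), 3 star(s)
chars contribute 1×2 = 2; each union adds +2; each star adds +2
Total: 2 + 0 + 6 = 8 states


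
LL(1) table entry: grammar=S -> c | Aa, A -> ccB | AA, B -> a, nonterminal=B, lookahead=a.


For [B, a]: 'a' ∈ FIRST(a)
Entry: B -> a


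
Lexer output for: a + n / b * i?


Scan left to right, longest-match per lexeme
Tokens: ID(a), OP(+), ID(n), OP(/), ID(b), OP(*), ID(i)


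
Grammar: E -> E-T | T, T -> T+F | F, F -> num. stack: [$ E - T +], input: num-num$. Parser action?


no handle; shift 'num'
Action: shift


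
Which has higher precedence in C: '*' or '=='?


'*' is multiplicative (level 10); '==' is equality (level 6)
Higher level binds tighter
'*' has higher precedence than '=='


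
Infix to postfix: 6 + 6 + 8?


Left to right (same or higher precedence on left)
Postfix: 6 6 + 8 +


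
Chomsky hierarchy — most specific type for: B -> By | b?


Left-linear: every RHS is a terminal or one nonterminal followed by a terminal
Classification: Type 3 (Regular)


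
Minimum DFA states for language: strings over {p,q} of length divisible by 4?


Track length mod 4: states 0..3, accept at 0
Minimal DFA: 4 states


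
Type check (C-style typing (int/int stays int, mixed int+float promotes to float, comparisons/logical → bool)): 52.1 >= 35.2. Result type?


Operand types: float >= float
Rule: comparison yields bool
Result type: bool


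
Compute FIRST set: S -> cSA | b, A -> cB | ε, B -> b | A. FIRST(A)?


Per alternative of A: FIRST(cB) = {c}; FIRST(ε) = {ε}
FIRST(A) = {c, ε}


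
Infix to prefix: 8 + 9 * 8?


'*' binds tighter: tree is (+ 8 (* 9 8))
Prefix: + 8 * 9 8


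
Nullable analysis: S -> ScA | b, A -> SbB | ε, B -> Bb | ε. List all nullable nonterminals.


A nonterminal is nullable iff some alternative derives ε (directly, or every symbol in it is nullable)
Nullable: {A, B}
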